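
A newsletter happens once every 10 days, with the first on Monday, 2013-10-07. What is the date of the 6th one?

2013-11-26

The 6th occurrence is 5 intervals after the first: 5 × 10 = 50 days after 2013-10-07.
October has 31 days — 24 days to the end of October leaves 26.
26 days into November → 2013-11-26.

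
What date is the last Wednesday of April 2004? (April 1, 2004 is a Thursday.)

April 2004 begins on a Thursday, so the first Wednesday is April 7 (6 days later).
April 2004 has 30 days. Adding weeks: 7, 14, 21, 28 — the last one ≤ 30 is the 28th.

April 28, 2004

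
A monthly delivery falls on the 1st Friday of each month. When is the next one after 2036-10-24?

October 2036 starts on a Wednesday, so its 1st Friday is 2036-10-03 (2 days in).
That is not after 2036-10-24, so look at November 2036.
November 2036 starts on a Saturday, so its 1st Friday is 2036-11-07 (6 days in).

2036-11-07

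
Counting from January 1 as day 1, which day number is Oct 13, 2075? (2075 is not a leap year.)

286

Days in months before Oct: 31 + 28 + 31 + 30 + 31 + 30 + 31 + 31 + 30 = 273.
Plus 13 days into Oct → day 286.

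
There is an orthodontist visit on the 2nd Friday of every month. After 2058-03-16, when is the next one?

March 2058 starts on a Friday; its first Friday is the 1st, so the 2nd Friday is the 8th — 2058-03-08.
That is not after 2058-03-16, so look at April 2058.
April 2058 starts on a Monday; its first Friday is the 5th, so the 2nd Friday is the 12th — 2058-04-12.

2058-04-12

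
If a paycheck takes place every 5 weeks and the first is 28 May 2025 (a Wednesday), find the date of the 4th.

10 September 2025

The 4th occurrence is 3 intervals after the first: 3 × 35 = 105 days after 28 May 2025.
May has 31 days — 3 days to the end of May leaves 102.
June has 30 days (72 left).
July has 31 days (41 left).
August has 31 days (10 left).
10 days into September → 10 September 2025.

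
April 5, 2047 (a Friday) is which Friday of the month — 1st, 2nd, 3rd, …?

1st

Day 5 falls in week ⌈5/7⌉ of the month.
Days 1–7 hold the 1st Friday, 8–14 the 2nd, 15–21 the 3rd, 22–28 the 4th, 29–31 the 5th.
5 is in the range for the 1st.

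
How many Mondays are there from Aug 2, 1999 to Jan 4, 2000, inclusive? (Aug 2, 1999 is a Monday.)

23

Aug 2, 1999 is a Monday; the first Monday on or after it is Aug 2, 1999.
From Aug 2, 1999 to Jan 4, 2000: 29 + 30 + 31 + 30 + 31 + 4 = 155 days (rest of Aug, Sep, Oct, Nov, Dec, Jan).
155 ÷ 7 = 22 full weeks with remainder 1, so 22 more Mondays after the first → 23.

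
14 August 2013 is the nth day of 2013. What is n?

Days in months before August: 31 + 28 + 31 + 30 + 31 + 30 + 31 = 212.
Plus 14 days into August → day 226.

226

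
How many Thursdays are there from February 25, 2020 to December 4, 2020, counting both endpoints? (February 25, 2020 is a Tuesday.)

February 25, 2020 is a Tuesday; the first Thursday on or after it is February 27, 2020 (2 days later).
From February 27, 2020 to December 4, 2020: 2 + 31 + 30 + 31 + 30 + 31 + 31 + 30 + 31 + 30 + 4 = 281 days (rest of February, March, April, May, June, July, August, September, October, November, December).
281 ÷ 7 = 40 full weeks with remainder 1, so 40 more Thursdays after the first → 41.

41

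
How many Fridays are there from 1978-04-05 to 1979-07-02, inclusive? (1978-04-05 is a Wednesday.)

1978-04-05 is a Wednesday; the first Friday on or after it is 1978-04-07 (2 days later).
From 1978-04-07 to 1979-07-02: 268 + 183 = 451 days (rest of 1978, to 1979-07-02 in 1979).
451 ÷ 7 = 64 full weeks with remainder 3, so 64 more Fridays after the first → 65.

65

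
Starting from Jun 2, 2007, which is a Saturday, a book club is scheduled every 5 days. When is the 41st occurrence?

The 41st occurrence is 40 intervals after the first: 40 × 5 = 200 days after Jun 2, 2007.
Jun has 30 days — 28 days to the end of Jun leaves 172.
Jul has 31 days (141 left).
Aug has 31 days (110 left).
Sep has 30 days (80 left).
Oct has 31 days (49 left).
Nov has 30 days (19 left).
19 days into Dec → Dec 19, 2007.

Dec 19, 2007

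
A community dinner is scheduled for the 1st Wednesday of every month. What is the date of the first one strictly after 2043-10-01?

2043-10-07

October 2043 starts on a Thursday, so its 1st Wednesday is 2043-10-07 (6 days in).
2043-10-07 is after 2043-10-01, so that is the next one.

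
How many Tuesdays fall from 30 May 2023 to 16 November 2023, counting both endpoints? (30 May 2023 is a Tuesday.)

25

30 May 2023 is a Tuesday; the first Tuesday on or after it is 30 May 2023.
From 30 May 2023 to 16 November 2023: 1 + 30 + 31 + 31 + 30 + 31 + 16 = 170 days (rest of May, June, July, August, September, October, November).
170 ÷ 7 = 24 full weeks with remainder 2, so 24 more Tuesdays after the first → 25.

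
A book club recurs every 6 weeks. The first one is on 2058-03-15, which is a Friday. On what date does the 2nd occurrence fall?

2058-04-26

The 2nd occurrence is 1 interval after the first: 1 × 42 = 42 days after 2058-03-15.
March has 31 days — 16 days to the end of March leaves 26.
26 days into April → 2058-04-26.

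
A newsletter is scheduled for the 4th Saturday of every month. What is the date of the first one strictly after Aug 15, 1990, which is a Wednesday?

Aug 25, 1990

Aug 1990 starts on a Wednesday; its first Saturday is the 4th, so the 4th Saturday is the 25th — Aug 25, 1990.
Aug 25, 1990 is after Aug 15, 1990, so that is the next one.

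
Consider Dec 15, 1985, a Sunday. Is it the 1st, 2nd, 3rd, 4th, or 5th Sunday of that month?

3rd

Day 15 falls in week ⌈15/7⌉ of the month.
Days 1–7 hold the 1st Sunday, 8–14 the 2nd, 15–21 the 3rd, 22–28 the 4th, 29–31 the 5th.
15 is in the range for the 3rd.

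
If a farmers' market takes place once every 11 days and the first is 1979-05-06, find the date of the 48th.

1980-10-04

The 48th occurrence is 47 intervals after the first: 47 × 11 = 517 days after 1979-05-06.
May has 31 days — 25 days to the end of May leaves 492.
From end of May to end of 1979 is 214 days (278 left).
January has 31 days (247 left).
February has 29 days (218 left).
March has 31 days (187 left).
April has 30 days (157 left).
May has 31 days (126 left).
June has 30 days (96 left).
July has 31 days (65 left).
August has 31 days (34 left).
September has 30 days (4 left).
4 days into October → 1980-10-04.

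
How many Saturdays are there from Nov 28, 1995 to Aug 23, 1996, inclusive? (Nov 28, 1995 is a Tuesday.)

Nov 28, 1995 is a Tuesday; the first Saturday on or after it is Dec 2, 1995 (4 days later).
From Dec 2, 1995 to Aug 23, 1996: 29 + 31 + 29 + 31 + 30 + 31 + 30 + 31 + 23 = 265 days (rest of Dec, Jan, Feb, Mar, Apr, May, Jun, Jul, Aug).
265 ÷ 7 = 37 full weeks with remainder 6, so 37 more Saturdays after the first → 38.

38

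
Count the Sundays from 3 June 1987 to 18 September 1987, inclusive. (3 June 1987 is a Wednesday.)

3 June 1987 is a Wednesday; the first Sunday on or after it is 7 June 1987 (4 days later).
From 7 June 1987 to 18 September 1987: 23 + 31 + 31 + 18 = 103 days (rest of June, July, August, September).
103 ÷ 7 = 14 full weeks with remainder 5, so 14 more Sundays after the first → 15.

15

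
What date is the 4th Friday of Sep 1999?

Sep 24, 1999

Sep 1999 begins on a Wednesday, so the first Friday is Sep 3 (2 days later).
The 4th Friday is 3 weeks later: 3 + 21 = 24.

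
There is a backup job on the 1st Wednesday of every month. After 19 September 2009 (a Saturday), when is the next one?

7 October 2009

September 2009 starts on a Tuesday, so its 1st Wednesday is 2 September 2009 (1 day in).
That is not after 19 September 2009, so look at October 2009.
October 2009 starts on a Thursday, so its 1st Wednesday is 7 October 2009 (6 days in).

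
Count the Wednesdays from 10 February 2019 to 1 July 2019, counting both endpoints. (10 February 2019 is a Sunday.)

20

10 February 2019 is a Sunday; the first Wednesday on or after it is 13 February 2019 (3 days later).
From 13 February 2019 to 1 July 2019: 15 + 31 + 30 + 31 + 30 + 1 = 138 days (rest of February, March, April, May, June, July).
138 ÷ 7 = 19 full weeks with remainder 5, so 19 more Wednesdays after the first → 20.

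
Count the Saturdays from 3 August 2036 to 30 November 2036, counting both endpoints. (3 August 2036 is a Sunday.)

17

3 August 2036 is a Sunday; the first Saturday on or after it is 9 August 2036 (6 days later).
From 9 August 2036 to 30 November 2036: 22 + 30 + 31 + 30 = 113 days (rest of August, September, October, November).
113 ÷ 7 = 16 full weeks with remainder 1, so 16 more Saturdays after the first → 17.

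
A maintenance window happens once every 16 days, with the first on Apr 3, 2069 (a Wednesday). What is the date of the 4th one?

The 4th occurrence is 3 intervals after the first: 3 × 16 = 48 days after Apr 3, 2069.
Apr has 30 days — 27 days to the end of Apr leaves 21.
21 days into May → May 21, 2069.

May 21, 2069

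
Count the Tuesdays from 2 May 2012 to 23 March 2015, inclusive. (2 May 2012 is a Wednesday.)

2 May 2012 is a Wednesday; the first Tuesday on or after it is 8 May 2012 (6 days later).
From 8 May 2012 to 23 March 2015: 237 + 365 + 365 + 82 = 1049 days (rest of 2012, 2013, 2014, to 23 March 2015 in 2015).
1049 ÷ 7 = 149 full weeks with remainder 6, so 149 more Tuesdays after the first → 150.

150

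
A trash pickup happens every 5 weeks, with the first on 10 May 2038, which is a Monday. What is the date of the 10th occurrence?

21 March 2039

The 10th occurrence is 9 intervals after the first: 9 × 35 = 315 days after 10 May 2038.
May has 31 days — 21 days to the end of May leaves 294.
June has 30 days (264 left).
July has 31 days (233 left).
August has 31 days (202 left).
September has 30 days (172 left).
October has 31 days (141 left).
November has 30 days (111 left).
December has 31 days (80 left).
January has 31 days (49 left).
February has 28 days (21 left).
21 days into March → 21 March 2039.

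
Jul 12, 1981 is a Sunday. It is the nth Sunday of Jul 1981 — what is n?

2nd

Day 12 falls in week ⌈12/7⌉ of the month.
Days 1–7 hold the 1st Sunday, 8–14 the 2nd, 15–21 the 3rd, 22–28 the 4th, 29–31 the 5th.
12 is in the range for the 2nd.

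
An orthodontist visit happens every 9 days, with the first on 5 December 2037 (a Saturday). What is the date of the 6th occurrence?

The 6th occurrence is 5 intervals after the first: 5 × 9 = 45 days after 5 December 2037.
December has 31 days — 26 days to the end of December leaves 19.
19 days into January → 19 January 2038.

19 January 2038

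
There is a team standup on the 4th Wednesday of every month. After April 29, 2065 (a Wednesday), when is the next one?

May 27, 2065

April 2065 starts on a Wednesday; its first Wednesday is the 1st, so the 4th Wednesday is the 22nd — April 22, 2065.
That is not after April 29, 2065, so look at May 2065.
May 2065 starts on a Friday; its first Wednesday is the 6th, so the 4th Wednesday is the 27th — May 27, 2065.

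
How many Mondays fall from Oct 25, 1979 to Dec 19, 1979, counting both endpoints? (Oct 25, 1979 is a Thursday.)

Oct 25, 1979 is a Thursday; the first Monday on or after it is Oct 29, 1979 (4 days later).
From Oct 29, 1979 to Dec 19, 1979: 2 + 30 + 19 = 51 days (rest of Oct, Nov, Dec).
51 ÷ 7 = 7 full weeks with remainder 2, so 7 more Mondays after the first → 8.

8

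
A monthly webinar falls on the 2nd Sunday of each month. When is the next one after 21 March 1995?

9 April 1995

March 1995 starts on a Wednesday; its first Sunday is the 5th, so the 2nd Sunday is the 12th — 12 March 1995.
That is not after 21 March 1995, so look at April 1995.
April 1995 starts on a Saturday; its first Sunday is the 2nd, so the 2nd Sunday is the 9th — 9 April 1995.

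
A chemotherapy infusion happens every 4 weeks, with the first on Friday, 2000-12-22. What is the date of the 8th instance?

2001-07-06

The 8th occurrence is 7 intervals after the first: 7 × 28 = 196 days after 2000-12-22.
December has 31 days — 9 days to the end of December leaves 187.
January has 31 days (156 left).
February has 28 days (128 left).
March has 31 days (97 left).
April has 30 days (67 left).
May has 31 days (36 left).
June has 30 days (6 left).
6 days into July → 2001-07-06.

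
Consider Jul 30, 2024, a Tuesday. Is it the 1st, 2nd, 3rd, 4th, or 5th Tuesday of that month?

5th

Day 30 falls in week ⌈30/7⌉ of the month.
Days 1–7 hold the 1st Tuesday, 8–14 the 2nd, 15–21 the 3rd, 22–28 the 4th, 29–31 the 5th.
30 is in the range for the 5th.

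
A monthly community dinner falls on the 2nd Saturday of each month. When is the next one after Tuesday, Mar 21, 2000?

Mar 2000 starts on a Wednesday; its first Saturday is the 4th, so the 2nd Saturday is the 11th — Mar 11, 2000.
That is not after Mar 21, 2000, so look at Apr 2000.
Apr 2000 starts on a Saturday; its first Saturday is the 1st, so the 2nd Saturday is the 8th — Apr 8, 2000.

Apr 8, 2000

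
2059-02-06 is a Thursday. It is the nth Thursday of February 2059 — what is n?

1st

Day 6 falls in week ⌈6/7⌉ of the month.
Days 1–7 hold the 1st Thursday, 8–14 the 2nd, 15–21 the 3rd, 22–28 the 4th, 29–31 the 5th.
6 is in the range for the 1st.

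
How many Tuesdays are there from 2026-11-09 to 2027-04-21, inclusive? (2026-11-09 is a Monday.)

24

2026-11-09 is a Monday; the first Tuesday on or after it is 2026-11-10 (1 day later).
From 2026-11-10 to 2027-04-21: 20 + 31 + 31 + 28 + 31 + 21 = 162 days (rest of November, December, January, February, March, April).
162 ÷ 7 = 23 full weeks with remainder 1, so 23 more Tuesdays after the first → 24.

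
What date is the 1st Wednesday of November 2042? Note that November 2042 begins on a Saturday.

November 5, 2042

November 2042 begins on a Saturday, so the first Wednesday is November 5 (4 days later).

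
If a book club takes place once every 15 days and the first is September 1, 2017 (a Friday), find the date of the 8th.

The 8th occurrence is 7 intervals after the first: 7 × 15 = 105 days after September 1, 2017.
September has 30 days — 29 days to the end of September leaves 76.
October has 31 days (45 left).
November has 30 days (15 left).
15 days into December → December 15, 2017.

December 15, 2017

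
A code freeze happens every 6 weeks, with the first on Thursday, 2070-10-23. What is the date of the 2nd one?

2070-12-04

The 2nd occurrence is 1 interval after the first: 1 × 42 = 42 days after 2070-10-23.
October has 31 days — 8 days to the end of October leaves 34.
November has 30 days (4 left).
4 days into December → 2070-12-04.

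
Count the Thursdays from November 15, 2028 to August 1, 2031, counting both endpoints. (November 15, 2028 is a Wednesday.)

November 15, 2028 is a Wednesday; the first Thursday on or after it is November 16, 2028 (1 day later).
From November 16, 2028 to August 1, 2031: 45 + 365 + 365 + 213 = 988 days (rest of 2028, 2029, 2030, to August 1, 2031 in 2031).
988 ÷ 7 = 141 full weeks with remainder 1, so 141 more Thursdays after the first → 142.

142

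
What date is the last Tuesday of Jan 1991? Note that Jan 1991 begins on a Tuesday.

Jan 29, 1991

Jan 1991 begins on a Tuesday, so the first Tuesday is Jan 1.
Jan 1991 has 31 days. Adding weeks: 1, 8, 15, 22, 29 — the last one ≤ 31 is the 29th.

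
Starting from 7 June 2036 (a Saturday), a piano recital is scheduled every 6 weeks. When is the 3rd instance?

30 August 2036

The 3rd occurrence is 2 intervals after the first: 2 × 42 = 84 days after 7 June 2036.
June has 30 days — 23 days to the end of June leaves 61.
July has 31 days (30 left).
30 days into August → 30 August 2036.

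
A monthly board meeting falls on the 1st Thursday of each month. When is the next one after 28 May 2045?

May 2045 starts on a Monday, so its 1st Thursday is 4 May 2045 (3 days in).
That is not after 28 May 2045, so look at June 2045.
June 2045 starts on a Thursday, so its 1st Thursday is 1 June 2045.

1 June 2045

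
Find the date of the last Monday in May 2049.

The first Monday of May 2049 is May 3.
May 2049 has 31 days. Adding weeks: 3, 10, 17, 24, 31 — the last one ≤ 31 is the 31st.

31 May 2049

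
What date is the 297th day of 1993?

Jan has 31 days (297 − 31 = 266 remain).
Feb has 28 days (266 − 28 = 238 remain).
Mar has 31 days (238 − 31 = 207 remain).
Apr has 30 days (207 − 30 = 177 remain).
May has 31 days (177 − 31 = 146 remain).
Jun has 30 days (146 − 30 = 116 remain).
Jul has 31 days (116 − 31 = 85 remain).
Aug has 31 days (85 − 31 = 54 remain).
Sep has 30 days (54 − 30 = 24 remain).
24 into Oct → Oct 24.

Oct 24, 1993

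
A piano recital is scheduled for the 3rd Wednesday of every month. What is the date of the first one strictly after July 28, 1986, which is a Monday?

August 20, 1986

July 1986 starts on a Tuesday; its first Wednesday is the 2nd, so the 3rd Wednesday is the 16th — July 16, 1986.
That is not after July 28, 1986, so look at August 1986.
August 1986 starts on a Friday; its first Wednesday is the 6th, so the 3rd Wednesday is the 20th — August 20, 1986.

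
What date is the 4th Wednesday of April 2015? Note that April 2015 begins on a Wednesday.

22 April 2015

April 2015 begins on a Wednesday, so the first Wednesday is April 1.
The 4th Wednesday is 3 weeks later: 1 + 21 = 22.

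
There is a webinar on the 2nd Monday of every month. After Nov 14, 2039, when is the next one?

Dec 12, 2039

Nov 2039 starts on a Tuesday; its first Monday is the 7th, so the 2nd Monday is the 14th — Nov 14, 2039.
That is not after Nov 14, 2039, so look at Dec 2039.
Dec 2039 starts on a Thursday; its first Monday is the 5th, so the 2nd Monday is the 12th — Dec 12, 2039.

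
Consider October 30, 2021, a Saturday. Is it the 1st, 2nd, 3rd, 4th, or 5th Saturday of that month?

5th

Day 30 falls in week ⌈30/7⌉ of the month.
Days 1–7 hold the 1st Saturday, 8–14 the 2nd, 15–21 the 3rd, 22–28 the 4th, 29–31 the 5th.
30 is in the range for the 5th.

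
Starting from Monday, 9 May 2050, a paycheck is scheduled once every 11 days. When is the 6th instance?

The 6th occurrence is 5 intervals after the first: 5 × 11 = 55 days after 9 May 2050.
May has 31 days — 22 days to the end of May leaves 33.
June has 30 days (3 left).
3 days into July → 3 July 2050.

3 July 2050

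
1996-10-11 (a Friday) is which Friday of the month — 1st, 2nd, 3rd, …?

Day 11 falls in week ⌈11/7⌉ of the month.
Days 1–7 hold the 1st Friday, 8–14 the 2nd, 15–21 the 3rd, 22–28 the 4th, 29–31 the 5th.
11 is in the range for the 2nd.

2nd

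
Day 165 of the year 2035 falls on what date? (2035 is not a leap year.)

Jun 14, 2035

Jan has 31 days (165 − 31 = 134 remain).
Feb has 28 days (134 − 28 = 106 remain).
Mar has 31 days (106 − 31 = 75 remain).
Apr has 30 days (75 − 30 = 45 remain).
May has 31 days (45 − 31 = 14 remain).
14 into Jun → Jun 14.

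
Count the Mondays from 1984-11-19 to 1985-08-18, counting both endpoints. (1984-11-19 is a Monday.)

1984-11-19 is a Monday; the first Monday on or after it is 1984-11-19.
From 1984-11-19 to 1985-08-18: 11 + 31 + 31 + 28 + 31 + 30 + 31 + 30 + 31 + 18 = 272 days (rest of November, December, January, February, March, April, May, June, July, August).
272 ÷ 7 = 38 full weeks with remainder 6, so 38 more Mondays after the first → 39.

39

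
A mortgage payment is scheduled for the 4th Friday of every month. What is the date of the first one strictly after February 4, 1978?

February 24, 1978

February 1978 starts on a Wednesday; its first Friday is the 3rd, so the 4th Friday is the 24th — February 24, 1978.
February 24, 1978 is after February 4, 1978, so that is the next one.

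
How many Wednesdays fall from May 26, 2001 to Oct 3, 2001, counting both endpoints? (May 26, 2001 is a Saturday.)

May 26, 2001 is a Saturday; the first Wednesday on or after it is May 30, 2001 (4 days later).
From May 30, 2001 to Oct 3, 2001: 1 + 30 + 31 + 31 + 30 + 3 = 126 days (rest of May, Jun, Jul, Aug, Sep, Oct).
126 ÷ 7 = 18 full weeks with remainder 0, so 18 more Wednesdays after the first → 19.

19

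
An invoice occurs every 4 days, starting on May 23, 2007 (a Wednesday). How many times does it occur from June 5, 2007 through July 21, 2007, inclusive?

Occurrences land 4·i days after May 23, 2007 for i = 0, 1, 2, …
June 5, 2007 is 13 days after the start; 13 ÷ 4 = 3 remainder 1; since the remainder is 1, round up to i = 4. First occurrence in the window: #5 on June 8, 2007 (4×4 = 16 days in).
July 21, 2007 is 59 days after the start; 59 ÷ 4 = 14 remainder 3. Last occurrence in the window: #15 on July 18, 2007.
Occurrences #5 through #15: 11 in total.

11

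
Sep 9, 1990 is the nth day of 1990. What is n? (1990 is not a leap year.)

Days in months before Sep: 31 + 28 + 31 + 30 + 31 + 30 + 31 + 31 = 243.
Plus 9 days into Sep → day 252.

252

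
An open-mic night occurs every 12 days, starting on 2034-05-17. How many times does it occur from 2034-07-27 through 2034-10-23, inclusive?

Occurrences land 12·i days after 2034-05-17 for i = 0, 1, 2, …
2034-07-27 is 71 days after the start; 71 ÷ 12 = 5 remainder 11; since the remainder is 11, round up to i = 6. First occurrence in the window: #7 on 2034-07-28 (6×12 = 72 days in).
2034-10-23 is 159 days after the start; 159 ÷ 12 = 13 remainder 3. Last occurrence in the window: #14 on 2034-10-20.
Occurrences #7 through #14: 8 in total.

8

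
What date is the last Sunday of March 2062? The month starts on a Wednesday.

March 2062 begins on a Wednesday, so the first Sunday is March 5 (4 days later).
March 2062 has 31 days. Adding weeks: 5, 12, 19, 26 — the last one ≤ 31 is the 26th.

2062-03-26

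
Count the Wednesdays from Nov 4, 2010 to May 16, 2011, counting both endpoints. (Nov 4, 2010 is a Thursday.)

Nov 4, 2010 is a Thursday; the first Wednesday on or after it is Nov 10, 2010 (6 days later).
From Nov 10, 2010 to May 16, 2011: 20 + 31 + 31 + 28 + 31 + 30 + 16 = 187 days (rest of Nov, Dec, Jan, Feb, Mar, Apr, May).
187 ÷ 7 = 26 full weeks with remainder 5, so 26 more Wednesdays after the first → 27.

27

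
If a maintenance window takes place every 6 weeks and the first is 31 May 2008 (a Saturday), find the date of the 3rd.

23 August 2008

The 3rd occurrence is 2 intervals after the first: 2 × 42 = 84 days after 31 May 2008.
May has 31 days — 0 days to the end of May leaves 84.
June has 30 days (54 left).
July has 31 days (23 left).
23 days into August → 23 August 2008.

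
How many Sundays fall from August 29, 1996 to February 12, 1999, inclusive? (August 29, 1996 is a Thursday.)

128

August 29, 1996 is a Thursday; the first Sunday on or after it is September 1, 1996 (3 days later).
From September 1, 1996 to February 12, 1999: 121 + 365 + 365 + 43 = 894 days (rest of 1996, 1997, 1998, to February 12, 1999 in 1999).
894 ÷ 7 = 127 full weeks with remainder 5, so 127 more Sundays after the first → 128.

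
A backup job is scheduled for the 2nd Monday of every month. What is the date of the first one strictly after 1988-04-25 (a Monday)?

April 1988 starts on a Friday; its first Monday is the 4th, so the 2nd Monday is the 11th — 1988-04-11.
That is not after 1988-04-25, so look at May 1988.
May 1988 starts on a Sunday; its first Monday is the 2nd, so the 2nd Monday is the 9th — 1988-05-09.

1988-05-09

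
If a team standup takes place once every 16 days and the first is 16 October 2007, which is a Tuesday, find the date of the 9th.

21 February 2008

The 9th occurrence is 8 intervals after the first: 8 × 16 = 128 days after 16 October 2007.
October has 31 days — 15 days to the end of October leaves 113.
November has 30 days (83 left).
December has 31 days (52 left).
January has 31 days (21 left).
21 days into February → 21 February 2008.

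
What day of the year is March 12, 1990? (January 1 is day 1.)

Days in months before March: 31 + 28 = 59.
Plus 12 days into March → day 71.

71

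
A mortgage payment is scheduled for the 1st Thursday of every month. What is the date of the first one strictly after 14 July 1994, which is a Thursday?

July 1994 starts on a Friday, so its 1st Thursday is 7 July 1994 (6 days in).
That is not after 14 July 1994, so look at August 1994.
August 1994 starts on a Monday, so its 1st Thursday is 4 August 1994 (3 days in).

4 August 1994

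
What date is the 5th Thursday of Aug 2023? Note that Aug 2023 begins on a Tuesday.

Aug 31, 2023

Aug 2023 begins on a Tuesday, so the first Thursday is Aug 3 (2 days later).
The 5th Thursday is 4 weeks later: 3 + 28 = 31.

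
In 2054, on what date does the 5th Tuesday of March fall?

The first Tuesday of March 2054 is March 3.
The 5th Tuesday is 4 weeks later: 3 + 28 = 31.

31 March 2054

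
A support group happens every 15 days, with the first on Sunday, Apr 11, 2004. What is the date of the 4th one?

May 26, 2004

The 4th occurrence is 3 intervals after the first: 3 × 15 = 45 days after Apr 11, 2004.
Apr has 30 days — 19 days to the end of Apr leaves 26.
26 days into May → May 26, 2004.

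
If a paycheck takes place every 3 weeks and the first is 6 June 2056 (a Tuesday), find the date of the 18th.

29 May 2057

The 18th occurrence is 17 intervals after the first: 17 × 21 = 357 days after 6 June 2056.
June has 30 days — 24 days to the end of June leaves 333.
July has 31 days (302 left).
August has 31 days (271 left).
September has 30 days (241 left).
October has 31 days (210 left).
November has 30 days (180 left).
December has 31 days (149 left).
January has 31 days (118 left).
February has 28 days (90 left).
March has 31 days (59 left).
April has 30 days (29 left).
29 days into May → 29 May 2057.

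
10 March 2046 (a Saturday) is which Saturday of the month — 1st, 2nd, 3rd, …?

Day 10 falls in week ⌈10/7⌉ of the month.
Days 1–7 hold the 1st Saturday, 8–14 the 2nd, 15–21 the 3rd, 22–28 the 4th, 29–31 the 5th.
10 is in the range for the 2nd.

2nd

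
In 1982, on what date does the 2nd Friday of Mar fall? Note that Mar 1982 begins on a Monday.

Mar 1982 begins on a Monday, so the first Friday is Mar 5 (4 days later).
The 2nd Friday is 1 weeks later: 5 + 7 = 12.

Mar 12, 1982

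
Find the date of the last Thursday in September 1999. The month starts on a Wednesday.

September 1999 begins on a Wednesday, so the first Thursday is September 2 (1 day later).
September 1999 has 30 days. Adding weeks: 2, 9, 16, 23, 30 — the last one ≤ 30 is the 30th.

30 September 1999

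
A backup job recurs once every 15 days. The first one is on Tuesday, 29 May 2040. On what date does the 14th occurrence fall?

The 14th occurrence is 13 intervals after the first: 13 × 15 = 195 days after 29 May 2040.
May has 31 days — 2 days to the end of May leaves 193.
June has 30 days (163 left).
July has 31 days (132 left).
August has 31 days (101 left).
September has 30 days (71 left).
October has 31 days (40 left).
November has 30 days (10 left).
10 days into December → 10 December 2040.

10 December 2040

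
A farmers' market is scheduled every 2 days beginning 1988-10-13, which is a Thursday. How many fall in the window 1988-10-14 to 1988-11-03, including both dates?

Occurrences land 2·i days after 1988-10-13 for i = 0, 1, 2, …
1988-10-14 is 1 day after the start; 1 ÷ 2 = 0 remainder 1; since the remainder is 1, round up to i = 1. First occurrence in the window: #2 on 1988-10-15 (1×2 = 2 days in).
1988-11-03 is 21 days after the start; 21 ÷ 2 = 10 remainder 1. Last occurrence in the window: #11 on 1988-11-02.
Occurrences #2 through #11: 10 in total.

10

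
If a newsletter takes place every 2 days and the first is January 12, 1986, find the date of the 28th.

March 7, 1986

The 28th occurrence is 27 intervals after the first: 27 × 2 = 54 days after January 12, 1986.
January has 31 days — 19 days to the end of January leaves 35.
February has 28 days (7 left).
7 days into March → March 7, 1986.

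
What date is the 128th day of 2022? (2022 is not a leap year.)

January has 31 days (128 − 31 = 97 remain).
February has 28 days (97 − 28 = 69 remain).
March has 31 days (69 − 31 = 38 remain).
April has 30 days (38 − 30 = 8 remain).
8 into May → May 8.

2022-05-08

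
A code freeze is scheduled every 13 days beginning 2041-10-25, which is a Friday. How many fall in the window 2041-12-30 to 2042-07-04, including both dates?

14

Occurrences land 13·i days after 2041-10-25 for i = 0, 1, 2, …
2041-12-30 is 66 days after the start; 66 ÷ 13 = 5 remainder 1; since the remainder is 1, round up to i = 6. First occurrence in the window: #7 on 2042-01-11 (6×13 = 78 days in).
2042-07-04 is 252 days after the start; 252 ÷ 13 = 19 remainder 5. Last occurrence in the window: #20 on 2042-06-29.
Occurrences #7 through #20: 14 in total.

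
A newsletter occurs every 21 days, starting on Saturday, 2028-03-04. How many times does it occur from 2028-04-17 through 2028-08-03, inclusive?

Occurrences land 21·i days after 2028-03-04 for i = 0, 1, 2, …
2028-04-17 is 44 days after the start; 44 ÷ 21 = 2 remainder 2; since the remainder is 2, round up to i = 3. First occurrence in the window: #4 on 2028-05-06 (3×21 = 63 days in).
2028-08-03 is 152 days after the start; 152 ÷ 21 = 7 remainder 5. Last occurrence in the window: #8 on 2028-07-29.
Occurrences #4 through #8: 5 in total.

5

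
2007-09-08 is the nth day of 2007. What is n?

251

Days in months before September: 31 + 28 + 31 + 30 + 31 + 30 + 31 + 31 = 243.
Plus 8 days into September → day 251.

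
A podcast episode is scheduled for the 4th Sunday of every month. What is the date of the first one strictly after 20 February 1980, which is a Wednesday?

24 February 1980

February 1980 starts on a Friday; its first Sunday is the 3rd, so the 4th Sunday is the 24th — 24 February 1980.
24 February 1980 is after 20 February 1980, so that is the next one.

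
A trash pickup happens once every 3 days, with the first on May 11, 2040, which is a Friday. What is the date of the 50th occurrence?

The 50th occurrence is 49 intervals after the first: 49 × 3 = 147 days after May 11, 2040.
May has 31 days — 20 days to the end of May leaves 127.
Jun has 30 days (97 left).
Jul has 31 days (66 left).
Aug has 31 days (35 left).
Sep has 30 days (5 left).
5 days into Oct → Oct 5, 2040.

Oct 5, 2040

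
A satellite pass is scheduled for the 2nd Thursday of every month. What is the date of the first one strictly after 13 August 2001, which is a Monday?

August 2001 starts on a Wednesday; its first Thursday is the 2nd, so the 2nd Thursday is the 9th — 9 August 2001.
That is not after 13 August 2001, so look at September 2001.
September 2001 starts on a Saturday; its first Thursday is the 6th, so the 2nd Thursday is the 13th — 13 September 2001.

13 September 2001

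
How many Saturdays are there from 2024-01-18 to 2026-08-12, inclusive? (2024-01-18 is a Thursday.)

2024-01-18 is a Thursday; the first Saturday on or after it is 2024-01-20 (2 days later).
From 2024-01-20 to 2026-08-12: 346 + 365 + 224 = 935 days (rest of 2024, 2025, to 2026-08-12 in 2026).
935 ÷ 7 = 133 full weeks with remainder 4, so 133 more Saturdays after the first → 134.

134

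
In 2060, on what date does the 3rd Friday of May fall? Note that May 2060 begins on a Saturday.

21 May 2060

May 2060 begins on a Saturday, so the first Friday is May 7 (6 days later).
The 3rd Friday is 2 weeks later: 7 + 14 = 21.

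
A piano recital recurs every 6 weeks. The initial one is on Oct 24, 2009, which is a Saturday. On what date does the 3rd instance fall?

The 3rd occurrence is 2 intervals after the first: 2 × 42 = 84 days after Oct 24, 2009.
Oct has 31 days — 7 days to the end of Oct leaves 77.
Nov has 30 days (47 left).
Dec has 31 days (16 left).
16 days into Jan → Jan 16, 2010.

Jan 16, 2010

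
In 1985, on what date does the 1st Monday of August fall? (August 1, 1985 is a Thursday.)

August 1985 begins on a Thursday, so the first Monday is August 5 (4 days later).

1985-08-05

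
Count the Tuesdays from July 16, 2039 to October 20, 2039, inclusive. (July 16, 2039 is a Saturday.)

14

July 16, 2039 is a Saturday; the first Tuesday on or after it is July 19, 2039 (3 days later).
From July 19, 2039 to October 20, 2039: 12 + 31 + 30 + 20 = 93 days (rest of July, August, September, October).
93 ÷ 7 = 13 full weeks with remainder 2, so 13 more Tuesdays after the first → 14.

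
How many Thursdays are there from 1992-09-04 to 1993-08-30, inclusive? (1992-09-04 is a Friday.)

51

1992-09-04 is a Friday; the first Thursday on or after it is 1992-09-10 (6 days later).
From 1992-09-10 to 1993-08-30: 112 + 242 = 354 days (rest of 1992, to 1993-08-30 in 1993).
354 ÷ 7 = 50 full weeks with remainder 4, so 50 more Thursdays after the first → 51.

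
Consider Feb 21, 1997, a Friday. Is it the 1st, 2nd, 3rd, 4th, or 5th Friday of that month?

Day 21 falls in week ⌈21/7⌉ of the month.
Days 1–7 hold the 1st Friday, 8–14 the 2nd, 15–21 the 3rd, 22–28 the 4th, 29–31 the 5th.
21 is in the range for the 3rd.

3rd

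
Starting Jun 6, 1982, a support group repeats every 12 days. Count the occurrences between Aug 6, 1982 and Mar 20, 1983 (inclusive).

18

Occurrences land 12·i days after Jun 6, 1982 for i = 0, 1, 2, …
Aug 6, 1982 is 61 days after the start; 61 ÷ 12 = 5 remainder 1; since the remainder is 1, round up to i = 6. First occurrence in the window: #7 on Aug 17, 1982 (6×12 = 72 days in).
Mar 20, 1983 is 287 days after the start; 287 ÷ 12 = 23 remainder 11. Last occurrence in the window: #24 on Mar 9, 1983.
Occurrences #7 through #24: 18 in total.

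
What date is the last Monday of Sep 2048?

The first Monday of Sep 2048 is Sep 7.
Sep 2048 has 30 days. Adding weeks: 7, 14, 21, 28 — the last one ≤ 30 is the 28th.

Sep 28, 2048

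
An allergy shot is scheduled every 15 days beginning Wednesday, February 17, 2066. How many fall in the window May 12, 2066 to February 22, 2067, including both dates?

19

Occurrences land 15·i days after February 17, 2066 for i = 0, 1, 2, …
May 12, 2066 is 84 days after the start; 84 ÷ 15 = 5 remainder 9; since the remainder is 9, round up to i = 6. First occurrence in the window: #7 on May 18, 2066 (6×15 = 90 days in).
February 22, 2067 is 370 days after the start; 370 ÷ 15 = 24 remainder 10. Last occurrence in the window: #25 on February 12, 2067.
Occurrences #7 through #25: 19 in total.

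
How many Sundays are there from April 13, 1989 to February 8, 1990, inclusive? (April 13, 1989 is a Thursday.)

April 13, 1989 is a Thursday; the first Sunday on or after it is April 16, 1989 (3 days later).
From April 16, 1989 to February 8, 1990: 14 + 31 + 30 + 31 + 31 + 30 + 31 + 30 + 31 + 31 + 8 = 298 days (rest of April, May, June, July, August, September, October, November, December, January, February).
298 ÷ 7 = 42 full weeks with remainder 4, so 42 more Sundays after the first → 43.

43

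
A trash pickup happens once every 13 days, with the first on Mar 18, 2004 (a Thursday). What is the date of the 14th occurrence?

The 14th occurrence is 13 intervals after the first: 13 × 13 = 169 days after Mar 18, 2004.
Mar has 31 days — 13 days to the end of Mar leaves 156.
Apr has 30 days (126 left).
May has 31 days (95 left).
Jun has 30 days (65 left).
Jul has 31 days (34 left).
Aug has 31 days (3 left).
3 days into Sep → Sep 3, 2004.

Sep 3, 2004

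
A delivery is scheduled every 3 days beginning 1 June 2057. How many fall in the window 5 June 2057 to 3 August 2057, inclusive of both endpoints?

Occurrences land 3·i days after 1 June 2057 for i = 0, 1, 2, …
5 June 2057 is 4 days after the start; 4 ÷ 3 = 1 remainder 1; since the remainder is 1, round up to i = 2. First occurrence in the window: #3 on 7 June 2057 (2×3 = 6 days in).
3 August 2057 is 63 days after the start; 63 ÷ 3 = 21 remainder 0. Last occurrence in the window: #22 on 3 August 2057.
Occurrences #3 through #22: 20 in total.

20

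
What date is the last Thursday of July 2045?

The first Thursday of July 2045 is July 6.
July 2045 has 31 days. Adding weeks: 6, 13, 20, 27 — the last one ≤ 31 is the 27th.

2045-07-27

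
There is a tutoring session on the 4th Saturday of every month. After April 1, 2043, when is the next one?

April 25, 2043

April 2043 starts on a Wednesday; its first Saturday is the 4th, so the 4th Saturday is the 25th — April 25, 2043.
April 25, 2043 is after April 1, 2043, so that is the next one.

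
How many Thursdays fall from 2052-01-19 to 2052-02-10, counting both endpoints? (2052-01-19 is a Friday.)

3

2052-01-19 is a Friday; the first Thursday on or after it is 2052-01-25 (6 days later).
From 2052-01-25 to 2052-02-10: 6 + 10 = 16 days (rest of January, February).
16 ÷ 7 = 2 full weeks with remainder 2, so 2 more Thursdays after the first → 3.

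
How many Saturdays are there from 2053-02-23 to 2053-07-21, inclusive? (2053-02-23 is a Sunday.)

2053-02-23 is a Sunday; the first Saturday on or after it is 2053-03-01 (6 days later).
From 2053-03-01 to 2053-07-21: 30 + 30 + 31 + 30 + 21 = 142 days (rest of March, April, May, June, July).
142 ÷ 7 = 20 full weeks with remainder 2, so 20 more Saturdays after the first → 21.

21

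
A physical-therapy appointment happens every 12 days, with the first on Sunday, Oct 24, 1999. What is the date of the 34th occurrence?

Nov 23, 2000

The 34th occurrence is 33 intervals after the first: 33 × 12 = 396 days after Oct 24, 1999.
Oct has 31 days — 7 days to the end of Oct leaves 389.
Nov has 30 days (359 left).
Dec has 31 days (328 left).
Jan has 31 days (297 left).
Feb has 29 days (268 left).
Mar has 31 days (237 left).
Apr has 30 days (207 left).
May has 31 days (176 left).
Jun has 30 days (146 left).
Jul has 31 days (115 left).
Aug has 31 days (84 left).
Sep has 30 days (54 left).
Oct has 31 days (23 left).
23 days into Nov → Nov 23, 2000.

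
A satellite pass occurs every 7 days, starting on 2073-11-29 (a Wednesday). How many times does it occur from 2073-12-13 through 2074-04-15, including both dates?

Occurrences land 7·i days after 2073-11-29 for i = 0, 1, 2, …
2073-12-13 is 14 days after the start; 14 ÷ 7 = 2 remainder 0. First occurrence in the window: #3 on 2073-12-13 (2×7 = 14 days in).
2074-04-15 is 137 days after the start; 137 ÷ 7 = 19 remainder 4. Last occurrence in the window: #20 on 2074-04-11.
Occurrences #3 through #20: 18 in total.

18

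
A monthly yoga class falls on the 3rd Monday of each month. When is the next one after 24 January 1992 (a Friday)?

17 February 1992

January 1992 starts on a Wednesday; its first Monday is the 6th, so the 3rd Monday is the 20th — 20 January 1992.
That is not after 24 January 1992, so look at February 1992.
February 1992 starts on a Saturday; its first Monday is the 3rd, so the 3rd Monday is the 17th — 17 February 1992.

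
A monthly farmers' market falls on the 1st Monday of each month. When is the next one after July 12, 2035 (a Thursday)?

July 2035 starts on a Sunday, so its 1st Monday is July 2, 2035 (1 day in).
That is not after July 12, 2035, so look at August 2035.
August 2035 starts on a Wednesday, so its 1st Monday is August 6, 2035 (5 days in).

August 6, 2035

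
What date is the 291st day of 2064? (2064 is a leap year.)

Jan has 31 days (291 − 31 = 260 remain).
Feb has 29 days (260 − 29 = 231 remain).
Mar has 31 days (231 − 31 = 200 remain).
Apr has 30 days (200 − 30 = 170 remain).
May has 31 days (170 − 31 = 139 remain).
Jun has 30 days (139 − 30 = 109 remain).
Jul has 31 days (109 − 31 = 78 remain).
Aug has 31 days (78 − 31 = 47 remain).
Sep has 30 days (47 − 30 = 17 remain).
17 into Oct → Oct 17.

Oct 17, 2064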